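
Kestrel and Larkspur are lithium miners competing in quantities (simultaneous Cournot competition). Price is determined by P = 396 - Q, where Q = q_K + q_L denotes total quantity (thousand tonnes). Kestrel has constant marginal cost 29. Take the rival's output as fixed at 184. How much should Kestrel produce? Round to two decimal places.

91.50

With the rival's output fixed at 184, Kestrel's profit is π_K = (396 - 184 - q_K)q_K - (29q_K) = (212 - q_K)q_K - (29q_K).
∂π_K/∂q_K = 183 - 2q_K = 0, so q_K = 183/2.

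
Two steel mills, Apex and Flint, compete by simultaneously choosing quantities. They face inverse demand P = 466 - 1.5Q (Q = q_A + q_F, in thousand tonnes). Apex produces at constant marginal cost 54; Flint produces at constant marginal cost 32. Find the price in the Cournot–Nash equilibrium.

Apex's profit: π_A = (466 - 1.5Q)q_A - (54q_A). Setting ∂π_A/∂q_A = 0: 412 - 3q_A - (3/2)(q_F) = 0.
Flint's first-order condition: 434 - 3q_F - (3/2)(q_A) = 0.
So q_A = (412 - (3/2)q_F)/3 and q_F = (434 - (3/2)q_A)/3.
Substituting one into the other gives q_A = 260/3 and q_F = 304/3.
Total output Q = 188, so price P = 466 - (3/2)·188 = 184.

184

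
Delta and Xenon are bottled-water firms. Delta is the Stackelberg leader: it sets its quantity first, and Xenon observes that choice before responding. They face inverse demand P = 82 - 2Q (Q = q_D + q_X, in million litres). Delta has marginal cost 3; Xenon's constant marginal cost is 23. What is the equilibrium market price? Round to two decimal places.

27.75

Solve by backward induction. Given q_D, the follower Xenon maximises π_X = (82 - 2q_D - 2q_X)q_X - 23q_X.
Setting the follower's marginal profit to zero, 59 - 2q_D - 4q_X = 0, i.e. q_X = (59 - 2q_D)/4.
Delta substitutes q_X(q_D) into its own profit: π_D = q_D(82 - 2q_D - (59 - 2q_D)/2) - 3q_D = (105/2 - q_D)q_D - 3q_D.
Maximising: ∂π_D/∂q_D = 99/2 - 2q_D = 0, giving q_D = 99/4.
Then q_X = (59 - 2·(99/4))/4 = 19/8.
Total output Q = 217/8, so price P = 82 - 2·(217/8) = 111/4.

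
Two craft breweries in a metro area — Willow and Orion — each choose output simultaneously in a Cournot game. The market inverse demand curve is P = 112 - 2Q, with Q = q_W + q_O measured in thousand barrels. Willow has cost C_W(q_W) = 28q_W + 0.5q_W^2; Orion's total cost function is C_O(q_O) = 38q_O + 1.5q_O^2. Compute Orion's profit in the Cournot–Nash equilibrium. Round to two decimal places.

148.61

Willow's profit: π_W = (112 - 2Q)q_W - (28q_W + (1/2)q_W²). Setting ∂π_W/∂q_W = 0: 84 - 5q_W - 2(q_O) = 0.
Orion's first-order condition: 74 - 7q_O - 2(q_W) = 0.
Rearranging gives the reaction functions q_W = (84 - 2q_O)/5 and q_O = (74 - 2q_W)/7.
Solving the pair: q_W = 440/31, q_O = 202/31.
Price P = 112 - 2·(642/31) = 70.5806.
Orion's profit: 70.5806·(202/31) - 38·(202/31) - (3/2)(202/31)² = 148.6098.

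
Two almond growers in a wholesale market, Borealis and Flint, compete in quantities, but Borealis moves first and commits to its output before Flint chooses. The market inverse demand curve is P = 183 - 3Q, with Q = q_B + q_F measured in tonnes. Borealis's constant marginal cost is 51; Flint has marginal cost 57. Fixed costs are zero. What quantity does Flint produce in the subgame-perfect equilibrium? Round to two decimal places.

9.50

Solve by backward induction. Given q_B, the follower Flint maximises π_F = (183 - 3q_B - 3q_F)q_F - 57q_F.
Setting the follower's marginal profit to zero, 126 - 3q_B - 6q_F = 0, i.e. q_F = (126 - 3q_B)/6.
Borealis substitutes q_F(q_B) into its own profit: π_B = q_B(183 - 3q_B - (126 - 3q_B)/2) - 51q_B = (120 - (3/2)q_B)q_B - 51q_B.
Maximising: ∂π_B/∂q_B = 69 - 3q_B = 0, giving q_B = 23.
Then q_F = (126 - 3·23)/6 = 19/2.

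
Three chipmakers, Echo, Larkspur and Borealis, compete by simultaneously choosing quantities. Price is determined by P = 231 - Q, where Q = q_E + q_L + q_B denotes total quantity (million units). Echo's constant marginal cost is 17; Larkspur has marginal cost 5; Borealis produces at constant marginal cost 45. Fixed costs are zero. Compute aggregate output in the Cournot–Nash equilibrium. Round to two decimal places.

156.50

Echo's profit: π_E = (231 - Q)q_E - (17q_E). Setting ∂π_E/∂q_E = 0: 214 - 2q_E - (q_L + q_B) = 0.
Larkspur's first-order condition: 226 - 2q_L - (q_E + q_B) = 0.
Borealis's first-order condition: 186 - 2q_B - (q_E + q_L) = 0.
Adding the 3 first-order conditions: 626 − 4Q = 0, so Q = 313/2.
Back-substituting: q_E = (214 − 313/2) = 115/2, q_L = (226 − 313/2) = 139/2, q_B = (186 − 313/2) = 59/2.
Total output Q = 115/2 + 139/2 + 59/2 = 313/2.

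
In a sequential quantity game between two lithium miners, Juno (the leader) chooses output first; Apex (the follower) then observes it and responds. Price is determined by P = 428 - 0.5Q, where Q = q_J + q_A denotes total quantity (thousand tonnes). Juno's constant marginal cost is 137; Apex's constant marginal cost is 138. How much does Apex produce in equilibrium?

The follower Apex best-responds to any q_J: π_A = (428 - 0.5Q)q_A - 138q_A.
Follower FOC: 290 - (1/2)q_J - q_A = 0, so q_A(q_J) = (290 - (1/2)q_J).
Juno substitutes q_A(q_J) into its own profit: π_J = q_J(428 - (1/2)q_J - (290 - (1/2)q_J)/2) - 137q_J = (283 - (1/4)q_J)q_J - 137q_J.
Maximising: ∂π_J/∂q_J = 146 - (1/2)q_J = 0, giving q_J = 292.
Then q_A = (290 - (1/2)·292) = 144.

144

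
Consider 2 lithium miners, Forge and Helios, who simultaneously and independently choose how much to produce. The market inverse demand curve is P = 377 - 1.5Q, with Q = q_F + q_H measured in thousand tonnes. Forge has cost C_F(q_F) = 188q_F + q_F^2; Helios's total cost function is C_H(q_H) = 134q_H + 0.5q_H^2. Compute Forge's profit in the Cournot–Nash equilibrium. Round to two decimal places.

Forge's profit: π_F = (377 - 1.5Q)q_F - (188q_F + q_F²). Setting ∂π_F/∂q_F = 0: 189 - 5q_F - (3/2)(q_H) = 0.
Helios's profit: π_H = (377 - 1.5Q)q_H - (134q_H + (1/2)q_H²). Setting ∂π_H/∂q_H = 0: 243 - 4q_H - (3/2)(q_F) = 0.
So q_F = (189 - (3/2)q_H)/5 and q_H = (243 - (3/2)q_F)/4.
Substituting one into the other gives q_F = 1566/71 and q_H = 52.4789.
Price P = 377 - (3/2)·74.5352 = 265.1972.
Forge's profit: 265.1972·(1566/71) - 188·(1566/71) - (1566/71)² = 1216.2051.

1216.21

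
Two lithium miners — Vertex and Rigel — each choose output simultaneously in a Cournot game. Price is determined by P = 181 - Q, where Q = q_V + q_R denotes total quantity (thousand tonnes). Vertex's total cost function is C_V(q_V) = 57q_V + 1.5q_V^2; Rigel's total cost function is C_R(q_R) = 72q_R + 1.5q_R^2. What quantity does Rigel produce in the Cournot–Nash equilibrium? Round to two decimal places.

17.54

Vertex's profit: π_V = (181 - Q)q_V - (57q_V + (3/2)q_V²). Setting ∂π_V/∂q_V = 0: 124 - 5q_V - (q_R) = 0.
Rigel's first-order condition: 109 - 5q_R - (q_V) = 0.
Rearranging gives the reaction functions q_V = (124 - q_R)/5 and q_R = (109 - q_V)/5.
Substituting one into the other gives q_V = 511/24 and q_R = 421/24.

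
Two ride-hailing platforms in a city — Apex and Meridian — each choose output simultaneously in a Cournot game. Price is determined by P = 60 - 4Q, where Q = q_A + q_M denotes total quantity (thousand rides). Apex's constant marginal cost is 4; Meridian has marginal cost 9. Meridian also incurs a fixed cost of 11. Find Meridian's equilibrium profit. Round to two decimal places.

Apex's profit: π_A = (60 - 4Q)q_A - (4q_A). Setting ∂π_A/∂q_A = 0: 56 - 8q_A - 4(q_M) = 0.
Meridian's first-order condition: 51 - 8q_M - 4(q_A) = 0.
Best responses: q_A = (56 - 4q_M)/8, q_M = (51 - 4q_A)/8.
Solving the pair: q_A = 61/12, q_M = 23/6.
Price P = 60 - 4·(107/12) = 73/3.
Meridian's profit: (73/3 - 9)·(23/6) - 11 = 430/9.

47.78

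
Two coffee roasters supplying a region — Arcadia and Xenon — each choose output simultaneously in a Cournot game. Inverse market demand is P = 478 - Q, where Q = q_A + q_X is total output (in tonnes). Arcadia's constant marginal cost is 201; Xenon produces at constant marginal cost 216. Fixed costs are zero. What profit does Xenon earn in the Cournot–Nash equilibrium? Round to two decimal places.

6778.78

Arcadia's profit: π_A = (478 - Q)q_A - (201q_A). Setting ∂π_A/∂q_A = 0: 277 - 2q_A - (q_X) = 0.
Xenon's first-order condition: 262 - 2q_X - (q_A) = 0.
Rearranging gives the reaction functions q_A = (277 - q_X)/2 and q_X = (262 - q_A)/2.
Solving the pair: q_A = 292/3, q_X = 247/3.
Price P = 478 - 539/3 = 895/3.
Xenon's profit: (895/3 - 216)·(247/3) = 6778.7778.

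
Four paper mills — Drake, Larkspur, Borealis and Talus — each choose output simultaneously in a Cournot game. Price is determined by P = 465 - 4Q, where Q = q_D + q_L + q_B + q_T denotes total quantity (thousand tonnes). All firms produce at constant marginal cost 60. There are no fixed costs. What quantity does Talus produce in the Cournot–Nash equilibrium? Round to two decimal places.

Each firm earns π_i = (465 - 4Q)q_i - 60q_i.
First-order condition (treating rivals' output as given): 405 - 8q_i - 4·Σ_{j≠i} q_j = 0.
With identical firms every q_j equals q_i, so Σ_{j≠i} q_j = 3q_i and 405 = 20q_i, giving q_i = 81/4.

20.25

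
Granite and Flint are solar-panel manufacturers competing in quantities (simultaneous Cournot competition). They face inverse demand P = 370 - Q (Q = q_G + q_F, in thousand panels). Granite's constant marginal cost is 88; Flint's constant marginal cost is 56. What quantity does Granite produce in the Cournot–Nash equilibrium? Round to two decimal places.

Granite's profit: π_G = (370 - Q)q_G - (88q_G). Setting ∂π_G/∂q_G = 0: 282 - 2q_G - (q_F) = 0.
Flint's first-order condition: 314 - 2q_F - (q_G) = 0.
Best responses: q_G = (282 - q_F)/2, q_F = (314 - q_G)/2.
Substituting one into the other gives q_G = 250/3 and q_F = 346/3.

83.33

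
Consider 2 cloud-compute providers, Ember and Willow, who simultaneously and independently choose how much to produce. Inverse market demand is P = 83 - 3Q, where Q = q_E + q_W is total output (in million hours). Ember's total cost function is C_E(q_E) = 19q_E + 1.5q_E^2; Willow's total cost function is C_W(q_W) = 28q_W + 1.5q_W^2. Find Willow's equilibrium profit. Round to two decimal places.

79.70

Ember's profit: π_E = (83 - 3Q)q_E - (19q_E + (3/2)q_E²). Setting ∂π_E/∂q_E = 0: 64 - 9q_E - 3(q_W) = 0.
Willow's profit: π_W = (83 - 3Q)q_W - (28q_W + (3/2)q_W²). Setting ∂π_W/∂q_W = 0: 55 - 9q_W - 3(q_E) = 0.
Rearranging gives the reaction functions q_E = (64 - 3q_W)/9 and q_W = (55 - 3q_E)/9.
Solving the pair: q_E = 137/24, q_W = 101/24.
Price P = 83 - 3·(119/12) = 213/4.
Willow's profit: (213/4)·(101/24) - 28·(101/24) - (3/2)(101/24)² = 79.6953.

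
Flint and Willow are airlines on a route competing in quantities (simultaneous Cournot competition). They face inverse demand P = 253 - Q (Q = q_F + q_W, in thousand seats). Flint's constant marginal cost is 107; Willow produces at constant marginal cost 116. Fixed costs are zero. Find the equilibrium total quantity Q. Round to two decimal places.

Flint's profit: π_F = (253 - Q)q_F - (107q_F). Setting ∂π_F/∂q_F = 0: 146 - 2q_F - (q_W) = 0.
Willow's profit: π_W = (253 - Q)q_W - (116q_W). Setting ∂π_W/∂q_W = 0: 137 - 2q_W - (q_F) = 0.
Rearranging gives the reaction functions q_F = (146 - q_W)/2 and q_W = (137 - q_F)/2.
Substituting one into the other gives q_F = 155/3 and q_W = 128/3.
Total output Q = 155/3 + 128/3 = 283/3.

94.33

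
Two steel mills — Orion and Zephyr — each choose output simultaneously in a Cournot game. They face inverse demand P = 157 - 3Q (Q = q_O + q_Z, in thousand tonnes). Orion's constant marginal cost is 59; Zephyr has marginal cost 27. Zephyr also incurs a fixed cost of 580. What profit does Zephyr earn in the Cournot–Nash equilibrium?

Orion's profit: π_O = (157 - 3Q)q_O - (59q_O). Setting ∂π_O/∂q_O = 0: 98 - 6q_O - 3(q_Z) = 0.
Zephyr's first-order condition: 130 - 6q_Z - 3(q_O) = 0.
Best responses: q_O = (98 - 3q_Z)/6, q_Z = (130 - 3q_O)/6.
Solving the pair: q_O = 22/3, q_Z = 18.
Price P = 157 - 3·(76/3) = 81.
Zephyr's profit: (81 - 27)·18 - 580 = 392.

392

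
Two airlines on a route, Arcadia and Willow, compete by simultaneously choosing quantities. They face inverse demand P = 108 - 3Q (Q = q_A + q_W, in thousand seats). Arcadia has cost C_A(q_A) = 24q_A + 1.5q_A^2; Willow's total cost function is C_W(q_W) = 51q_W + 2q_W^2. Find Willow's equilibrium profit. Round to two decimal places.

51.91

Arcadia's profit: π_A = (108 - 3Q)q_A - (24q_A + (3/2)q_A²). Setting ∂π_A/∂q_A = 0: 84 - 9q_A - 3(q_W) = 0.
Willow's profit: π_W = (108 - 3Q)q_W - (51q_W + 2q_W²). Setting ∂π_W/∂q_W = 0: 57 - 10q_W - 3(q_A) = 0.
Best responses: q_A = (84 - 3q_W)/9, q_W = (57 - 3q_A)/10.
Substituting one into the other gives q_A = 223/27 and q_W = 29/9.
Price P = 108 - 3·(310/27) = 662/9.
Willow's profit: (662/9)·(29/9) - 51·(29/9) - 2(29/9)² = 51.9136.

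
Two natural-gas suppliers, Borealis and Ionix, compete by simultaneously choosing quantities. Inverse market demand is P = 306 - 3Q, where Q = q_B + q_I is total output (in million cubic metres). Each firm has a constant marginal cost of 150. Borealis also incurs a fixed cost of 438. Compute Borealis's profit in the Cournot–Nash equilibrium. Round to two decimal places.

Each firm earns π_i = (306 - 3Q)q_i - 150q_i.
First-order condition (treating rivals' output as given): 156 - 6q_i - 3q_j = 0.
With identical firms every q_j equals q_i, so q_j = q_i and 156 = 9q_i, giving q_i = 52/3.
Price P = 306 - 3·(104/3) = 202.
Borealis's profit: (202 - 150)·(52/3) - 438 = 1390/3.

463.33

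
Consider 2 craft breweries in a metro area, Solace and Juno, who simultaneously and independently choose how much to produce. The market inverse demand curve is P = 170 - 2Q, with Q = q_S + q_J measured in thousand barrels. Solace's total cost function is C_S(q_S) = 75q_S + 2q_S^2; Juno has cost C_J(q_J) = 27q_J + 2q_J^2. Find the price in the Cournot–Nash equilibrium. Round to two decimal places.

Solace's profit: π_S = (170 - 2Q)q_S - (75q_S + 2q_S²). Setting ∂π_S/∂q_S = 0: 95 - 8q_S - 2(q_J) = 0.
Juno's first-order condition: 143 - 8q_J - 2(q_S) = 0.
Best responses: q_S = (95 - 2q_J)/8, q_J = (143 - 2q_S)/8.
Substituting one into the other gives q_S = 79/10 and q_J = 159/10.
Total output Q = 119/5, so price P = 170 - 2·(119/5) = 612/5.

122.40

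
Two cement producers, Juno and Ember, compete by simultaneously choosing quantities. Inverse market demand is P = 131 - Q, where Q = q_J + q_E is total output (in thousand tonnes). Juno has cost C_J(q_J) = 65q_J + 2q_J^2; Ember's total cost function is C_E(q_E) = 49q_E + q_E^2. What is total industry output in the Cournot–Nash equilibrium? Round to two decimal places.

Juno's profit: π_J = (131 - Q)q_J - (65q_J + 2q_J²). Setting ∂π_J/∂q_J = 0: 66 - 6q_J - (q_E) = 0.
Ember's profit: π_E = (131 - Q)q_E - (49q_E + q_E²). Setting ∂π_E/∂q_E = 0: 82 - 4q_E - (q_J) = 0.
Rearranging gives the reaction functions q_J = (66 - q_E)/6 and q_E = (82 - q_J)/4.
Substituting one into the other gives q_J = 182/23 and q_E = 426/23.
Total output Q = 182/23 + 426/23 = 608/23.

26.43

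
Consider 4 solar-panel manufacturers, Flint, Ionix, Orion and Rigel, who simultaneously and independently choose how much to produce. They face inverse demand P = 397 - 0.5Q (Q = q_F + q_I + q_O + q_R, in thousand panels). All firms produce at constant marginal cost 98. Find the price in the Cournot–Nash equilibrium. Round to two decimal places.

157.80

A representative firm's profit is π_i = q_i(397 - 0.5Q) - 98q_i.
First-order condition (treating rivals' output as given): 299 - q_i - (1/2)·Σ_{j≠i} q_j = 0.
With identical firms every q_j equals q_i, so Σ_{j≠i} q_j = 3q_i and 299 = (5/2)q_i, giving q_i = 598/5.
Total output Q = 478.4000, so price P = 397 - (1/2)·478.4000 = 789/5.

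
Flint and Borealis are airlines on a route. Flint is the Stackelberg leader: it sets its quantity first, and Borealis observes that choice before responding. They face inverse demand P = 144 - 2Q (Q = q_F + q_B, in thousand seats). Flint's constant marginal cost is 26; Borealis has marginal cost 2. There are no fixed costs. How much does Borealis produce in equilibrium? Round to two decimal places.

23.75

Solve by backward induction. Given q_F, the follower Borealis maximises π_B = (144 - 2q_F - 2q_B)q_B - 2q_B.
Setting the follower's marginal profit to zero, 142 - 2q_F - 4q_B = 0, i.e. q_B = (142 - 2q_F)/4.
Flint substitutes q_B(q_F) into its own profit: π_F = q_F(144 - 2q_F - (142 - 2q_F)/2) - 26q_F = (73 - q_F)q_F - 26q_F.
The leader's first-order condition 47 - 2q_F = 0 yields q_F = 47/2.
Then q_B = (142 - 2·(47/2))/4 = 95/4.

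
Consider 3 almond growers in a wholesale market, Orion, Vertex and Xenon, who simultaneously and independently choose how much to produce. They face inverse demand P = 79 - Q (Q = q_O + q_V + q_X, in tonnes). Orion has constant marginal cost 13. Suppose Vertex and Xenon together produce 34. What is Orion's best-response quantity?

16

With rivals' combined output fixed at 34, Orion's profit is π_O = (79 - 34 - q_O)q_O - (13q_O) = (45 - q_O)q_O - (13q_O).
∂π_O/∂q_O = 32 - 2q_O = 0, so q_O = 16.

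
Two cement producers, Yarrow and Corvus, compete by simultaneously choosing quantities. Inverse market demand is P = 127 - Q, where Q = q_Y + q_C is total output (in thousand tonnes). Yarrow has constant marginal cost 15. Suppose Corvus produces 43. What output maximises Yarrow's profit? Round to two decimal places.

34.50

With the rival's output fixed at 43, Yarrow's profit is π_Y = (127 - 43 - q_Y)q_Y - (15q_Y) = (84 - q_Y)q_Y - (15q_Y).
∂π_Y/∂q_Y = 69 - 2q_Y = 0, so q_Y = 69/2.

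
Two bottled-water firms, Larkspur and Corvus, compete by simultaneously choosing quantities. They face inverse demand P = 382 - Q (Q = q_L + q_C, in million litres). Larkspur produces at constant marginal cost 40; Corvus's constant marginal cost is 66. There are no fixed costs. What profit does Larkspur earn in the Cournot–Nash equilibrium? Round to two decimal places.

Larkspur's profit: π_L = (382 - Q)q_L - (40q_L). Setting ∂π_L/∂q_L = 0: 342 - 2q_L - (q_C) = 0.
Corvus's first-order condition: 316 - 2q_C - (q_L) = 0.
Best responses: q_L = (342 - q_C)/2, q_C = (316 - q_L)/2.
Solving the pair: q_L = 368/3, q_C = 290/3.
Price P = 382 - 658/3 = 488/3.
Larkspur's profit: (488/3 - 40)·(368/3) = 15047.1111.

15047.11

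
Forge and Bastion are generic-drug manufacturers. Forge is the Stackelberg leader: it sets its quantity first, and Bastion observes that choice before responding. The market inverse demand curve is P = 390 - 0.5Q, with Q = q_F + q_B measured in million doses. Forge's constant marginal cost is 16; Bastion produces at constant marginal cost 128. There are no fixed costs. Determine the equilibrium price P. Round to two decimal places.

137.50

Solve by backward induction. Given q_F, the follower Bastion maximises π_B = (390 - (1/2)q_F - (1/2)q_B)q_B - 128q_B.
Setting the follower's marginal profit to zero, 262 - (1/2)q_F - q_B = 0, i.e. q_B = (262 - (1/2)q_F).
Forge substitutes q_B(q_F) into its own profit: π_F = q_F(390 - (1/2)q_F - (262 - (1/2)q_F)/2) - 16q_F = (259 - (1/4)q_F)q_F - 16q_F.
Leader FOC: 243 - (1/2)q_F = 0, so q_F = 486.
Then q_B = (262 - (1/2)·486) = 19.
Total output Q = 505, so price P = 390 - (1/2)·505 = 275/2.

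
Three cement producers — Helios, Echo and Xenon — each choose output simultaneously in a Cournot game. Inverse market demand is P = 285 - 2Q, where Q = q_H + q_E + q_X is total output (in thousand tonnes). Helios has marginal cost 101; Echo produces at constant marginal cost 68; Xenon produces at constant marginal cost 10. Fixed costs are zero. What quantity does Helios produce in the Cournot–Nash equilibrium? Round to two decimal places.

Helios's profit: π_H = (285 - 2Q)q_H - (101q_H). Setting ∂π_H/∂q_H = 0: 184 - 4q_H - 2(q_E + q_X) = 0.
Echo's profit: π_E = (285 - 2Q)q_E - (68q_E). Setting ∂π_E/∂q_E = 0: 217 - 4q_E - 2(q_H + q_X) = 0.
Xenon's profit: π_X = (285 - 2Q)q_X - (10q_X). Setting ∂π_X/∂q_X = 0: 275 - 4q_X - 2(q_H + q_E) = 0.
Adding the 3 first-order conditions: 676 − 8Q = 0, so Q = 169/2.
Back-substituting: q_H = (184 − 169)/2 = 15/2, q_E = (217 − 169)/2 = 24, q_X = (275 − 169)/2 = 53.

7.50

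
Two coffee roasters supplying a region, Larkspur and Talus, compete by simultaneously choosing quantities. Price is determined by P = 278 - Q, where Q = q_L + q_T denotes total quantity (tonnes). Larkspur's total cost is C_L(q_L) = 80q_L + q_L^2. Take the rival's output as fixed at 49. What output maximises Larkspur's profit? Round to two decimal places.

With the rival's output fixed at 49, Larkspur's profit is π_L = (278 - 49 - q_L)q_L - (80q_L + q_L²) = (229 - q_L)q_L - (80q_L + q_L²).
∂π_L/∂q_L = 149 - 4q_L = 0, so q_L = 149/4.

37.25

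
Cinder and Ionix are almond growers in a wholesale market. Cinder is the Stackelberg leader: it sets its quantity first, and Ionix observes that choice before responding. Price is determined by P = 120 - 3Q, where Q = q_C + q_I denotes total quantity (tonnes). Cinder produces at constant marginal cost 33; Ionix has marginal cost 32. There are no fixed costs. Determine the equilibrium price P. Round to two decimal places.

Solve by backward induction. Given q_C, the follower Ionix maximises π_I = (120 - 3q_C - 3q_I)q_I - 32q_I.
∂π_I/∂q_I = 88 - 3q_C - 6q_I = 0 gives the reaction function q_I = (88 - 3q_C)/6.
Cinder substitutes q_I(q_C) into its own profit: π_C = q_C(120 - 3q_C - (88 - 3q_C)/2) - 33q_C = (76 - (3/2)q_C)q_C - 33q_C.
The leader's first-order condition 43 - 3q_C = 0 yields q_C = 43/3.
Then q_I = (88 - 3·(43/3))/6 = 15/2.
Total output Q = 131/6, so price P = 120 - 3·(131/6) = 109/2.

54.50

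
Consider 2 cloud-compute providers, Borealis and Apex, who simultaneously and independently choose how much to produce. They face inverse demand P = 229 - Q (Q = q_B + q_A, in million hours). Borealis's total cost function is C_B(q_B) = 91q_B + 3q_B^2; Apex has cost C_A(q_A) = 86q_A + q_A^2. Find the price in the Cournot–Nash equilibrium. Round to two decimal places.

Borealis's profit: π_B = (229 - Q)q_B - (91q_B + 3q_B²). Setting ∂π_B/∂q_B = 0: 138 - 8q_B - (q_A) = 0.
Apex's profit: π_A = (229 - Q)q_A - (86q_A + q_A²). Setting ∂π_A/∂q_A = 0: 143 - 4q_A - (q_B) = 0.
Best responses: q_B = (138 - q_A)/8, q_A = (143 - q_B)/4.
Solving the pair: q_B = 409/31, q_A = 1006/31.
Total output Q = 1415/31, so price P = 229 - 1415/31 = 183.3548.

183.35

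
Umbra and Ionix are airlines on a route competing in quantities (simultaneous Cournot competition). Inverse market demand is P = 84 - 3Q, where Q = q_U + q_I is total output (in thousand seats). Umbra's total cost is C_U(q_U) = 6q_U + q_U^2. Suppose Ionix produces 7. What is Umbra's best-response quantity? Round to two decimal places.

With the rival's output fixed at 7, Umbra's profit is π_U = (84 - 3·7 - 3q_U)q_U - (6q_U + q_U²) = (63 - 3q_U)q_U - (6q_U + q_U²).
∂π_U/∂q_U = 57 - 8q_U = 0, so q_U = 57/8.

7.13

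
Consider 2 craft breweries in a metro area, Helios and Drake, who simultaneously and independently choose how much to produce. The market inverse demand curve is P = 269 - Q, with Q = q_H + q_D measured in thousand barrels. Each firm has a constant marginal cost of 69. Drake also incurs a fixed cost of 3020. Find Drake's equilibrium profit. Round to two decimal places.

1424.44

Each firm earns π_i = (269 - Q)q_i - 69q_i.
First-order condition (treating rivals' output as given): 200 - 2q_i - q_j = 0.
With identical firms every q_j equals q_i, so q_j = q_i and 200 = 3q_i, giving q_i = 200/3.
Price P = 269 - 400/3 = 407/3.
Drake's profit: (407/3 - 69)·(200/3) - 3020 = 1424.4444.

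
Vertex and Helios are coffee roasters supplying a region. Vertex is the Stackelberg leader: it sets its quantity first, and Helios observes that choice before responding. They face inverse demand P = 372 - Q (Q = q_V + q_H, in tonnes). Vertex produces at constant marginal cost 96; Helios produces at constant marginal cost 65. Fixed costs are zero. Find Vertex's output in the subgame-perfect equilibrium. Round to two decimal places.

122.50

Solve by backward induction. Given q_V, the follower Helios maximises π_H = (372 - q_V - q_H)q_H - 65q_H.
Follower FOC: 307 - q_V - 2q_H = 0, so q_H(q_V) = (307 - q_V)/2.
Vertex substitutes q_H(q_V) into its own profit: π_V = q_V(372 - q_V - (307 - q_V)/2) - 96q_V = (437/2 - (1/2)q_V)q_V - 96q_V.
The leader's first-order condition 245/2 - q_V = 0 yields q_V = 245/2.
Then q_H = (307 - 245/2)/2 = 369/4.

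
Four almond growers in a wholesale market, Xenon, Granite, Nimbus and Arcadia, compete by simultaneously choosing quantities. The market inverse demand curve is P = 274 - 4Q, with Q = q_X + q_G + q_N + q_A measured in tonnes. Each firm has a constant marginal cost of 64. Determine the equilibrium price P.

A representative firm's profit is π_i = q_i(274 - 4Q) - 64q_i.
Setting ∂π_i/∂q_i = 0 with rivals' quantities fixed: 210 - 8q_i - 4·Σ_{j≠i} q_j = 0.
With identical firms every q_j equals q_i, so Σ_{j≠i} q_j = 3q_i and 210 = 20q_i, giving q_i = 21/2.
Total output Q = 42, so price P = 274 - 4·42 = 106.

106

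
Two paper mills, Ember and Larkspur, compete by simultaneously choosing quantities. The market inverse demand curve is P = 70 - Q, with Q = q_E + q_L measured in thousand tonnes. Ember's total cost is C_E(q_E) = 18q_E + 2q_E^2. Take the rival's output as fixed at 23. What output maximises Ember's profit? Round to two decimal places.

With the rival's output fixed at 23, Ember's profit is π_E = (70 - 23 - q_E)q_E - (18q_E + 2q_E²) = (47 - q_E)q_E - (18q_E + 2q_E²).
∂π_E/∂q_E = 29 - 6q_E = 0, so q_E = 29/6.

4.83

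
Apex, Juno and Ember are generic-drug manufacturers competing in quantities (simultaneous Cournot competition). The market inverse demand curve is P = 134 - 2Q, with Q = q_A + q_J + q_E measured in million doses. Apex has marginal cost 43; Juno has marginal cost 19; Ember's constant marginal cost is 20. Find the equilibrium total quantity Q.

40

Apex's profit: π_A = (134 - 2Q)q_A - (43q_A). Setting ∂π_A/∂q_A = 0: 91 - 4q_A - 2(q_J + q_E) = 0.
Juno's profit: π_J = (134 - 2Q)q_J - (19q_J). Setting ∂π_J/∂q_J = 0: 115 - 4q_J - 2(q_A + q_E) = 0.
Ember's first-order condition: 114 - 4q_E - 2(q_A + q_J) = 0.
Adding the 3 first-order conditions: 320 − 8Q = 0, so Q = 40.
Back-substituting: q_A = (91 − 80)/2 = 11/2, q_J = (115 − 80)/2 = 35/2, q_E = (114 − 80)/2 = 17.
Total output Q = 11/2 + 35/2 + 17 = 40.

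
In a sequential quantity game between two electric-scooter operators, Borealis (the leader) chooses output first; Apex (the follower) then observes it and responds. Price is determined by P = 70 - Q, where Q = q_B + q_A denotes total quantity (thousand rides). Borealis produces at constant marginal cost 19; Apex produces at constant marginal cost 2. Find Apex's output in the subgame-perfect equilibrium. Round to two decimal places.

25.50

The follower Apex best-responds to any q_B: π_A = (70 - Q)q_A - 2q_A.
Setting the follower's marginal profit to zero, 68 - q_B - 2q_A = 0, i.e. q_A = (68 - q_B)/2.
The leader anticipates this reaction. Substituting into P = 70 - Q gives P = 36 - (1/2)q_B, so π_B = (36 - (1/2)q_B)q_B - 19q_B.
The leader's first-order condition 17 - q_B = 0 yields q_B = 17.
Then q_A = (68 - 17)/2 = 51/2.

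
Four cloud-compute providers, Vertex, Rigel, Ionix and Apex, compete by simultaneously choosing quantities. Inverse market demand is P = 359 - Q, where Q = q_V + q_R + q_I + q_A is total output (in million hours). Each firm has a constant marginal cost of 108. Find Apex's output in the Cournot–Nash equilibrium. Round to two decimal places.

Each firm earns π_i = (359 - Q)q_i - 108q_i.
First-order condition (treating rivals' output as given): 251 - 2q_i - Σ_{j≠i} q_j = 0.
With identical firms every q_j equals q_i, so Σ_{j≠i} q_j = 3q_i and 251 = 5q_i, giving q_i = 251/5.

50.20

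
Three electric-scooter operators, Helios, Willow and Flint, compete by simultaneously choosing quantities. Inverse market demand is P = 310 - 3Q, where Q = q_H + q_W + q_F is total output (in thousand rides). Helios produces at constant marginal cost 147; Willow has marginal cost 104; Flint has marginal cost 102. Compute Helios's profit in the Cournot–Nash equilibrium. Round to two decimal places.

117.19

Helios's profit: π_H = (310 - 3Q)q_H - (147q_H). Setting ∂π_H/∂q_H = 0: 163 - 6q_H - 3(q_W + q_F) = 0.
Willow's profit: π_W = (310 - 3Q)q_W - (104q_W). Setting ∂π_W/∂q_W = 0: 206 - 6q_W - 3(q_H + q_F) = 0.
Flint's profit: π_F = (310 - 3Q)q_F - (102q_F). Setting ∂π_F/∂q_F = 0: 208 - 6q_F - 3(q_H + q_W) = 0.
Adding the 3 first-order conditions: 577 − 12Q = 0, so Q = 577/12.
Back-substituting: q_H = (163 − 577/4)/3 = 25/4, q_W = (206 − 577/4)/3 = 247/12, q_F = (208 − 577/4)/3 = 85/4.
Price P = 310 - 3·(577/12) = 663/4.
Helios's profit: (663/4 - 147)·(25/4) = 1875/16.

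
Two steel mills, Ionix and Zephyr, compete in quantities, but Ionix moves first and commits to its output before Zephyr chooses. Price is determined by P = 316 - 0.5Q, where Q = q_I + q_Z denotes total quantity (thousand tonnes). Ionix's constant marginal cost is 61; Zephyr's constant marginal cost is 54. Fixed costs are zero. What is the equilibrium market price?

Solve by backward induction. Given q_I, the follower Zephyr maximises π_Z = (316 - (1/2)q_I - (1/2)q_Z)q_Z - 54q_Z.
Follower FOC: 262 - (1/2)q_I - q_Z = 0, so q_Z(q_I) = (262 - (1/2)q_I).
The leader anticipates this reaction. Substituting into P = 316 - 0.5Q gives P = 185 - (1/4)q_I, so π_I = (185 - (1/4)q_I)q_I - 61q_I.
The leader's first-order condition 124 - (1/2)q_I = 0 yields q_I = 248.
Then q_Z = (262 - (1/2)·248) = 138.
Total output Q = 386, so price P = 316 - (1/2)·386 = 123.

123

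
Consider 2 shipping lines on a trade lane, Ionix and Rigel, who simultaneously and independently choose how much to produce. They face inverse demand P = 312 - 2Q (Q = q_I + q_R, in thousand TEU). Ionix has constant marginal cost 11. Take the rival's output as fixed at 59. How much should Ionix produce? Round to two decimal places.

With the rival's output fixed at 59, Ionix's profit is π_I = (312 - 2·59 - 2q_I)q_I - (11q_I) = (194 - 2q_I)q_I - (11q_I).
∂π_I/∂q_I = 183 - 4q_I = 0, so q_I = 183/4.

45.75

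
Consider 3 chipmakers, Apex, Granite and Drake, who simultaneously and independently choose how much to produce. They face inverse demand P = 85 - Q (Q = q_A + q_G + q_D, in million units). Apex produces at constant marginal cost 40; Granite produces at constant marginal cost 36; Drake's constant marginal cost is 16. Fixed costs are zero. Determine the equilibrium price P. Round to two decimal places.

Apex's profit: π_A = (85 - Q)q_A - (40q_A). Setting ∂π_A/∂q_A = 0: 45 - 2q_A - (q_G + q_D) = 0.
Granite's profit: π_G = (85 - Q)q_G - (36q_G). Setting ∂π_G/∂q_G = 0: 49 - 2q_G - (q_A + q_D) = 0.
Drake's profit: π_D = (85 - Q)q_D - (16q_D). Setting ∂π_D/∂q_D = 0: 69 - 2q_D - (q_A + q_G) = 0.
Summing all 3 equations gives 163 − 4Q = 0, hence Q = 163/4.
Back-substituting: q_A = (45 − 163/4) = 17/4, q_G = (49 − 163/4) = 33/4, q_D = (69 − 163/4) = 113/4.
Total output Q = 163/4, so price P = 85 - 163/4 = 177/4.

44.25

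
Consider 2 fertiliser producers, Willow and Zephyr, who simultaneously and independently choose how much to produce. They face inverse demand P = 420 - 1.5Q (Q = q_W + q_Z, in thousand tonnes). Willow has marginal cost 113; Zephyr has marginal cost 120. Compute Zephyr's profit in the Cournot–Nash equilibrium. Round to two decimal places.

6359.19

Willow's profit: π_W = (420 - 1.5Q)q_W - (113q_W). Setting ∂π_W/∂q_W = 0: 307 - 3q_W - (3/2)(q_Z) = 0.
Zephyr's profit: π_Z = (420 - 1.5Q)q_Z - (120q_Z). Setting ∂π_Z/∂q_Z = 0: 300 - 3q_Z - (3/2)(q_W) = 0.
Rearranging gives the reaction functions q_W = (307 - (3/2)q_Z)/3 and q_Z = (300 - (3/2)q_W)/3.
Substituting one into the other gives q_W = 628/9 and q_Z = 586/9.
Price P = 420 - (3/2)·(1214/9) = 653/3.
Zephyr's profit: (653/3 - 120)·(586/9) = 6359.1852.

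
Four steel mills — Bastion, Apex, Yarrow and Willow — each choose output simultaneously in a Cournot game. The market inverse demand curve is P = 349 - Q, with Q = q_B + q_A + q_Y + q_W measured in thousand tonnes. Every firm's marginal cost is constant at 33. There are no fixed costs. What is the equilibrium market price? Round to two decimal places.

A representative firm's profit is π_i = q_i(349 - Q) - 33q_i.
Setting ∂π_i/∂q_i = 0 with rivals' quantities fixed: 316 - 2q_i - Σ_{j≠i} q_j = 0.
By symmetry each firm produces the same amount; substituting Σ_{j≠i} q_j = 3q_i yields q_i = 316/5.
Total output Q = 1264/5, so price P = 349 - 1264/5 = 481/5.

96.20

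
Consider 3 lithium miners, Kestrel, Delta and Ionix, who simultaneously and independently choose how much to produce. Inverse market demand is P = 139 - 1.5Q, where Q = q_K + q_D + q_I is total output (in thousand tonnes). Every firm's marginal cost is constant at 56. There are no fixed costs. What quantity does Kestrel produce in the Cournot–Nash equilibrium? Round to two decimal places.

Each firm earns π_i = (139 - 1.5Q)q_i - 56q_i.
First-order condition (treating rivals' output as given): 83 - 3q_i - (3/2)·Σ_{j≠i} q_j = 0.
By symmetry each firm produces the same amount; substituting Σ_{j≠i} q_j = 2q_i yields q_i = 83/6.

13.83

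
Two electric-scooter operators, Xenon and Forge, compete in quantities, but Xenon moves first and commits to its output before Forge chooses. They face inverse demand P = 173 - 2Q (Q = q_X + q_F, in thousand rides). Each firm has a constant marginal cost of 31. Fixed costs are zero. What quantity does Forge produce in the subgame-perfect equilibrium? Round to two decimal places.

17.75

The follower Forge best-responds to any q_X: π_F = (173 - 2Q)q_F - 31q_F.
Follower FOC: 142 - 2q_X - 4q_F = 0, so q_F(q_X) = (142 - 2q_X)/4.
Xenon substitutes q_F(q_X) into its own profit: π_X = q_X(173 - 2q_X - (142 - 2q_X)/2) - 31q_X = (102 - q_X)q_X - 31q_X.
The leader's first-order condition 71 - 2q_X = 0 yields q_X = 71/2.
Then q_F = (142 - 2·(71/2))/4 = 71/4.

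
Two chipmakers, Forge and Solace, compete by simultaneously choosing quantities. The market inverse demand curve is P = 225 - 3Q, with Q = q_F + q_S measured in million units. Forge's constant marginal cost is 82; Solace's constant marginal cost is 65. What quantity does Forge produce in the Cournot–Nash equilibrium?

Forge's profit: π_F = (225 - 3Q)q_F - (82q_F). Setting ∂π_F/∂q_F = 0: 143 - 6q_F - 3(q_S) = 0.
Solace's profit: π_S = (225 - 3Q)q_S - (65q_S). Setting ∂π_S/∂q_S = 0: 160 - 6q_S - 3(q_F) = 0.
So q_F = (143 - 3q_S)/6 and q_S = (160 - 3q_F)/6.
Solving the pair: q_F = 14, q_S = 59/3.

14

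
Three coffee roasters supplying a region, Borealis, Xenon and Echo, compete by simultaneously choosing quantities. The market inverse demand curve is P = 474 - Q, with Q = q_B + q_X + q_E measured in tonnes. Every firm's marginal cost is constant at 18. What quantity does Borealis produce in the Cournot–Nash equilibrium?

114

Each firm earns π_i = (474 - Q)q_i - 18q_i.
First-order condition (treating rivals' output as given): 456 - 2q_i - Σ_{j≠i} q_j = 0.
By symmetry each firm produces the same amount; substituting Σ_{j≠i} q_j = 2q_i yields q_i = 456/4 = 114.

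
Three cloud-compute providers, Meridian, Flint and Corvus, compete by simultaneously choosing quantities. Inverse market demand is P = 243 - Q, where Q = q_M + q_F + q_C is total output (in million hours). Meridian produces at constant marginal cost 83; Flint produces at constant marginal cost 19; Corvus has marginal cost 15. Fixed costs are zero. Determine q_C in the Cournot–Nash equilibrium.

Meridian's profit: π_M = (243 - Q)q_M - (83q_M). Setting ∂π_M/∂q_M = 0: 160 - 2q_M - (q_F + q_C) = 0.
Flint's profit: π_F = (243 - Q)q_F - (19q_F). Setting ∂π_F/∂q_F = 0: 224 - 2q_F - (q_M + q_C) = 0.
Corvus's profit: π_C = (243 - Q)q_C - (15q_C). Setting ∂π_C/∂q_C = 0: 228 - 2q_C - (q_M + q_F) = 0.
Adding the 3 first-order conditions: 612 − 4Q = 0, so Q = 153.
Back-substituting: q_M = (160 − 153) = 7, q_F = (224 − 153) = 71, q_C = (228 − 153) = 75.

75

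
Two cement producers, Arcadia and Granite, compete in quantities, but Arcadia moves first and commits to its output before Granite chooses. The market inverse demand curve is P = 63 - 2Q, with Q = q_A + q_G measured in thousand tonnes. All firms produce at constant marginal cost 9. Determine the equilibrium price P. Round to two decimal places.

22.50

Solve by backward induction. Given q_A, the follower Granite maximises π_G = (63 - 2q_A - 2q_G)q_G - 9q_G.
Setting the follower's marginal profit to zero, 54 - 2q_A - 4q_G = 0, i.e. q_G = (54 - 2q_A)/4.
The leader anticipates this reaction. Substituting into P = 63 - 2Q gives P = 36 - q_A, so π_A = (36 - q_A)q_A - 9q_A.
Maximising: ∂π_A/∂q_A = 27 - 2q_A = 0, giving q_A = 27/2.
Then q_G = (54 - 2·(27/2))/4 = 27/4.
Total output Q = 81/4, so price P = 63 - 2·(81/4) = 45/2.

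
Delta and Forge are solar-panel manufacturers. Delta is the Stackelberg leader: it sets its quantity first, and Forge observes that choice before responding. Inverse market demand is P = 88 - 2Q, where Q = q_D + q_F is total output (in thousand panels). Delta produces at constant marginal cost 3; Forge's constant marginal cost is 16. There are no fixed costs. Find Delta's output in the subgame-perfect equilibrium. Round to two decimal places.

24.50

The follower Forge best-responds to any q_D: π_F = (88 - 2Q)q_F - 16q_F.
Setting the follower's marginal profit to zero, 72 - 2q_D - 4q_F = 0, i.e. q_F = (72 - 2q_D)/4.
The leader anticipates this reaction. Substituting into P = 88 - 2Q gives P = 52 - q_D, so π_D = (52 - q_D)q_D - 3q_D.
Leader FOC: 49 - 2q_D = 0, so q_D = 49/2.
Then q_F = (72 - 2·(49/2))/4 = 23/4.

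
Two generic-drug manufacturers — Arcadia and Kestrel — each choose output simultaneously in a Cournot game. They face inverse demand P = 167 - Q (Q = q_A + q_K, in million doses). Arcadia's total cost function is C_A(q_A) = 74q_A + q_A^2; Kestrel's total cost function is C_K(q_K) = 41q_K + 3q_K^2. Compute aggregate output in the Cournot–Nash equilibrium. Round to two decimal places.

Arcadia's profit: π_A = (167 - Q)q_A - (74q_A + q_A²). Setting ∂π_A/∂q_A = 0: 93 - 4q_A - (q_K) = 0.
Kestrel's first-order condition: 126 - 8q_K - (q_A) = 0.
So q_A = (93 - q_K)/4 and q_K = (126 - q_A)/8.
Substituting one into the other gives q_A = 618/31 and q_K = 411/31.
Total output Q = 618/31 + 411/31 = 1029/31.

33.19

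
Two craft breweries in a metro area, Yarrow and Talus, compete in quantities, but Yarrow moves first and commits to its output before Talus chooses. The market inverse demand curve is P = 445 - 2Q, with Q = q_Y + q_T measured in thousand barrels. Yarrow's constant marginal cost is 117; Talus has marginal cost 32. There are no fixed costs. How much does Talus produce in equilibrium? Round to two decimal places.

The follower Talus best-responds to any q_Y: π_T = (445 - 2Q)q_T - 32q_T.
∂π_T/∂q_T = 413 - 2q_Y - 4q_T = 0 gives the reaction function q_T = (413 - 2q_Y)/4.
The leader anticipates this reaction. Substituting into P = 445 - 2Q gives P = 477/2 - q_Y, so π_Y = (477/2 - q_Y)q_Y - 117q_Y.
Maximising: ∂π_Y/∂q_Y = 243/2 - 2q_Y = 0, giving q_Y = 243/4.
Then q_T = (413 - 2·(243/4))/4 = 583/8.

72.88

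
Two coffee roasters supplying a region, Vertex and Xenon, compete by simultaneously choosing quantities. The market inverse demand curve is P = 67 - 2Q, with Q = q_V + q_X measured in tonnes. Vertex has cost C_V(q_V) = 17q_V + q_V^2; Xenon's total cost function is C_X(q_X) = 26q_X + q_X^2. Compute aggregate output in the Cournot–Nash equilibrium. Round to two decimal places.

11.38

Vertex's profit: π_V = (67 - 2Q)q_V - (17q_V + q_V²). Setting ∂π_V/∂q_V = 0: 50 - 6q_V - 2(q_X) = 0.
Xenon's first-order condition: 41 - 6q_X - 2(q_V) = 0.
So q_V = (50 - 2q_X)/6 and q_X = (41 - 2q_V)/6.
Solving the pair: q_V = 109/16, q_X = 73/16.
Total output Q = 109/16 + 73/16 = 91/8.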